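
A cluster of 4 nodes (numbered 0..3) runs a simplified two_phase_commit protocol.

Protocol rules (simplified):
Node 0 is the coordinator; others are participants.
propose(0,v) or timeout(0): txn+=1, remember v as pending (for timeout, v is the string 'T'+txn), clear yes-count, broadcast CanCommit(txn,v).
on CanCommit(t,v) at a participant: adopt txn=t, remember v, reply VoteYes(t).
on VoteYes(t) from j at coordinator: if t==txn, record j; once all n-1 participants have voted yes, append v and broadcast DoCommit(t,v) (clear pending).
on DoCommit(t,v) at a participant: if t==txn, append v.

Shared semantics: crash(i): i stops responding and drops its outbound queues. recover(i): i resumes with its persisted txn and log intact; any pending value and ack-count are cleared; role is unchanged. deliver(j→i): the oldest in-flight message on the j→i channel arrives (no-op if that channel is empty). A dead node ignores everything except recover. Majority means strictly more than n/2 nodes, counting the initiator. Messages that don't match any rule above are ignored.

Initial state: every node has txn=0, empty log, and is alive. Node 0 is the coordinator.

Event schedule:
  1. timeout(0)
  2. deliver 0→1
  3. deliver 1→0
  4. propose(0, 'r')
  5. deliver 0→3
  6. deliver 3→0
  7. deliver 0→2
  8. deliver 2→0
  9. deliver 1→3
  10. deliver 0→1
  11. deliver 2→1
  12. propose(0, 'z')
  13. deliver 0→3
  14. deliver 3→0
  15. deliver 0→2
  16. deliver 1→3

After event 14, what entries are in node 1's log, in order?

1. timeout(0):  <0:coor t1 ->
2. deliver 0→1:  <1:part t1 ->
3. deliver 1→0:  nop
4. propose(0,'r'):  <0:coor t2 ->
5. deliver 0→3:  <3:part t1 ->
6. deliver 3→0:  nop
7. deliver 0→2:  <2:part t1 ->
8. deliver 2→0:  nop
9. deliver 1→3:  nop
10. deliver 0→1:  <1:part t2 ->
11. deliver 2→1:  nop
12. propose(0,'z'):  <0:coor t3 ->
13. deliver 0→3:  <3:part t2 ->
14. deliver 3→0:  nop

empty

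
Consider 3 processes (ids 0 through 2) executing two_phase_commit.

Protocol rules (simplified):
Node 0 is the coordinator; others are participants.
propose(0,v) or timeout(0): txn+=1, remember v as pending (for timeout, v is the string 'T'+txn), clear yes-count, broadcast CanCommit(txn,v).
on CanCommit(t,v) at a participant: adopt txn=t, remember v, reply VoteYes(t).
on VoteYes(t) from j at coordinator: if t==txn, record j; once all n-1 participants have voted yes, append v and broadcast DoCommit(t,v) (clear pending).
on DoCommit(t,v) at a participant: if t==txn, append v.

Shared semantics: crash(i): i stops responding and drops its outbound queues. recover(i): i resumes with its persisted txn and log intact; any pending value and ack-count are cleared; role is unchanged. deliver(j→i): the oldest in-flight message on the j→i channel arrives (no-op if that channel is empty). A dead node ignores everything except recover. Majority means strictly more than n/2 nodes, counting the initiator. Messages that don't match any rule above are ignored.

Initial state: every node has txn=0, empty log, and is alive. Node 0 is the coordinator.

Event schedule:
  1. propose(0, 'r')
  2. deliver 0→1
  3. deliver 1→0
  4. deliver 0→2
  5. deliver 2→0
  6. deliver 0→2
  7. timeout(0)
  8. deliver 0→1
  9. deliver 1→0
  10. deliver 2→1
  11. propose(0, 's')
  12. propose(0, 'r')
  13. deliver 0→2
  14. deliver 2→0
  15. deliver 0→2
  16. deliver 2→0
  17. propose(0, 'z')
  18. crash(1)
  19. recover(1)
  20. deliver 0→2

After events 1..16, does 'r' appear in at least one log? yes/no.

after 1 — propose(0,'r'): n0:coor/t1/[-]
after 2 — deliver 0→1: n1:part/t1/[-]
after 3 — deliver 1→0: ·
after 4 — deliver 0→2: n2:part/t1/[-]
after 5 — deliver 2→0: n0:coor/t1/[r]
after 6 — deliver 0→2: n2:part/t1/[r]
after 7 — timeout(0): n0:coor/t2/[r]
after 8 — deliver 0→1: n1:part/t1/[r]
after 9 — deliver 1→0: ·
after 10 — deliver 2→1: ·
after 11 — propose(0,'s'): n0:coor/t3/[r]
after 12 — propose(0,'r'): n0:coor/t4/[r]
after 13 — deliver 0→2: n2:part/t2/[r]
after 14 — deliver 2→0: ·
after 15 — deliver 0→2: n2:part/t3/[r]
after 16 — deliver 2→0: ·

yes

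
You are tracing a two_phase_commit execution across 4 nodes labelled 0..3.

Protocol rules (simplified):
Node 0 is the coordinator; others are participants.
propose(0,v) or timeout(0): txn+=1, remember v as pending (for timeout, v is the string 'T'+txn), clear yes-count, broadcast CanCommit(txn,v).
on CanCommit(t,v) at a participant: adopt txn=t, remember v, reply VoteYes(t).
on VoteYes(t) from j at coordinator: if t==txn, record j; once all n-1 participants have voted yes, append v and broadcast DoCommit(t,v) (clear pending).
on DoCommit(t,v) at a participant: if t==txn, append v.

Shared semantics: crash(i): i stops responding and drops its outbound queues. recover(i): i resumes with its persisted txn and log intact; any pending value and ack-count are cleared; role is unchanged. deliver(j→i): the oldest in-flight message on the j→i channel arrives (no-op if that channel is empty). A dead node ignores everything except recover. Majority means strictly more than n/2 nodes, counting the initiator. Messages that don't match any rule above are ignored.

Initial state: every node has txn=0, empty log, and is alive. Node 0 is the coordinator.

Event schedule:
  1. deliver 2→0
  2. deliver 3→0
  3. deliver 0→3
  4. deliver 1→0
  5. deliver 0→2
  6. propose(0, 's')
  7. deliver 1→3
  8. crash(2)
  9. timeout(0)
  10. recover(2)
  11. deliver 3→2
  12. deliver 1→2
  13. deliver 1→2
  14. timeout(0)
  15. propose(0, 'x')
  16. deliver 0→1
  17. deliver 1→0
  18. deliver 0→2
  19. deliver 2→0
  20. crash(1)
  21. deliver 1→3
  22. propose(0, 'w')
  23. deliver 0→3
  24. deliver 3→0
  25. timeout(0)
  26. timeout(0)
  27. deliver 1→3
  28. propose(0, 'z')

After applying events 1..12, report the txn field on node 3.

0

1. deliver 2→0:  nop
2. deliver 3→0:  nop
3. deliver 0→3:  nop
4. deliver 1→0:  nop
5. deliver 0→2:  nop
6. propose(0,'s'):  <0:coor t1 ->
7. deliver 1→3:  nop
8. crash(2):  <2:✗part t0 ->
9. timeout(0):  <0:coor t2 ->
10. recover(2):  <2:part t0 ->
11. deliver 3→2:  nop
12. deliver 1→2:  nop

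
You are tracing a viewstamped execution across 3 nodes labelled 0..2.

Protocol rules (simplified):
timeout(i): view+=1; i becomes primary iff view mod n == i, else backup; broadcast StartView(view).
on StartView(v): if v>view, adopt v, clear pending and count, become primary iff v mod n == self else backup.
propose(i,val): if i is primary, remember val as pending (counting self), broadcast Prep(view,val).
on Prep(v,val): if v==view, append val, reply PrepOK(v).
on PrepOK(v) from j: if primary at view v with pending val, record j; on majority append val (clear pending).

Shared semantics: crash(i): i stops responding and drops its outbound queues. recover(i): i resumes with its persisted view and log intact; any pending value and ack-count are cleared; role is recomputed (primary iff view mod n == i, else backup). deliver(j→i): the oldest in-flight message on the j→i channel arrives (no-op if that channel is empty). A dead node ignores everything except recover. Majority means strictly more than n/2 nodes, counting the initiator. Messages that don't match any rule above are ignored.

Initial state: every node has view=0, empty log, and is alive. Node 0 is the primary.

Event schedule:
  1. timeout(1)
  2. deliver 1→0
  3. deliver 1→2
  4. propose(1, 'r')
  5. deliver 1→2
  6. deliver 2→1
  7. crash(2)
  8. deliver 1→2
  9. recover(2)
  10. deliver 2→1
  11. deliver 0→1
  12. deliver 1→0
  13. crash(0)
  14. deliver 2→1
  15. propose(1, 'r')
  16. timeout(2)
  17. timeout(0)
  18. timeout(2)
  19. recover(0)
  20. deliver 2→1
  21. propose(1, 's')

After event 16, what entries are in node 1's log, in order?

r

1. timeout(1):  <1:prim v1 ->
2. deliver 1→0:  <0:back v1 ->
3. deliver 1→2:  <2:back v1 ->
4. propose(1,'r'):  nop
5. deliver 1→2:  <2:back v1 r>
6. deliver 2→1:  <1:prim v1 r>
7. crash(2):  <2:✗back v1 r>
8. deliver 1→2:  nop
9. recover(2):  <2:back v1 r>
10. deliver 2→1:  nop
11. deliver 0→1:  nop
12. deliver 1→0:  <0:back v1 r>
13. crash(0):  <0:✗back v1 r>
14. deliver 2→1:  nop
15. propose(1,'r'):  nop
16. timeout(2):  <2:prim v2 r>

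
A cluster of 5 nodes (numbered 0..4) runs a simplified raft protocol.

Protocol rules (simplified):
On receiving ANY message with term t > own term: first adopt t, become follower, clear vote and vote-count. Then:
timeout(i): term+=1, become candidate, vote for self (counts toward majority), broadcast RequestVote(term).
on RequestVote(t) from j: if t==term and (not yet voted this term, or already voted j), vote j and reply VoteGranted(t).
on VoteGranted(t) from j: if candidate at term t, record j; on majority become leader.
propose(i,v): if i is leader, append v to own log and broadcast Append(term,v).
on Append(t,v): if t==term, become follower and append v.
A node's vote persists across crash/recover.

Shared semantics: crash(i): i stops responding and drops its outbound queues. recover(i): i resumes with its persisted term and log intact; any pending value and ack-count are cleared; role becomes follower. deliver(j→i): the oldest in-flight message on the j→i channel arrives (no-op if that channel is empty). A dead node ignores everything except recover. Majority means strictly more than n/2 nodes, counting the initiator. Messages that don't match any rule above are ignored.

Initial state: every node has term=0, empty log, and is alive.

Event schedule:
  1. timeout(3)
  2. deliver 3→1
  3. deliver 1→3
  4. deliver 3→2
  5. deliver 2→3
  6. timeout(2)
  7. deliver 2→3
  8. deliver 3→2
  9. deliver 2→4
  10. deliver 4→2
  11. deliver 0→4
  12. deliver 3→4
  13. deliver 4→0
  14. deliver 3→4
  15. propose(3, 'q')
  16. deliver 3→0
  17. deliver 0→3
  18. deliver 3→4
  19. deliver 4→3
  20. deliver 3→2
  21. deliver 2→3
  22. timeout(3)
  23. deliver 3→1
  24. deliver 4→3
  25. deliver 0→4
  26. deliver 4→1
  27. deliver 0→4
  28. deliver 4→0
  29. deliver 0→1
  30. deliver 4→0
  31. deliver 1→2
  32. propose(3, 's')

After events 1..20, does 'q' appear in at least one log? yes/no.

no

[1] timeout(3) → N3(cand t1 [-])
[2] deliver 3→1 → N1(foll t1 [-])
[3] deliver 1→3 → ∅
[4] deliver 3→2 → N2(foll t1 [-])
[5] deliver 2→3 → N3(lead t1 [-])
[6] timeout(2) → N2(cand t2 [-])
[7] deliver 2→3 → N3(foll t2 [-])
[8] deliver 3→2 → ∅
[9] deliver 2→4 → N4(foll t2 [-])
[10] deliver 4→2 → N2(lead t2 [-])
[11] deliver 0→4 → ∅
[12] deliver 3→4 → ∅
[13] deliver 4→0 → ∅
[14] deliver 3→4 → ∅
[15] propose(3,'q') → ∅
[16] deliver 3→0 → N0(foll t1 [-])
[17] deliver 0→3 → ∅
[18] deliver 3→4 → ∅
[19] deliver 4→3 → ∅
[20] deliver 3→2 → ∅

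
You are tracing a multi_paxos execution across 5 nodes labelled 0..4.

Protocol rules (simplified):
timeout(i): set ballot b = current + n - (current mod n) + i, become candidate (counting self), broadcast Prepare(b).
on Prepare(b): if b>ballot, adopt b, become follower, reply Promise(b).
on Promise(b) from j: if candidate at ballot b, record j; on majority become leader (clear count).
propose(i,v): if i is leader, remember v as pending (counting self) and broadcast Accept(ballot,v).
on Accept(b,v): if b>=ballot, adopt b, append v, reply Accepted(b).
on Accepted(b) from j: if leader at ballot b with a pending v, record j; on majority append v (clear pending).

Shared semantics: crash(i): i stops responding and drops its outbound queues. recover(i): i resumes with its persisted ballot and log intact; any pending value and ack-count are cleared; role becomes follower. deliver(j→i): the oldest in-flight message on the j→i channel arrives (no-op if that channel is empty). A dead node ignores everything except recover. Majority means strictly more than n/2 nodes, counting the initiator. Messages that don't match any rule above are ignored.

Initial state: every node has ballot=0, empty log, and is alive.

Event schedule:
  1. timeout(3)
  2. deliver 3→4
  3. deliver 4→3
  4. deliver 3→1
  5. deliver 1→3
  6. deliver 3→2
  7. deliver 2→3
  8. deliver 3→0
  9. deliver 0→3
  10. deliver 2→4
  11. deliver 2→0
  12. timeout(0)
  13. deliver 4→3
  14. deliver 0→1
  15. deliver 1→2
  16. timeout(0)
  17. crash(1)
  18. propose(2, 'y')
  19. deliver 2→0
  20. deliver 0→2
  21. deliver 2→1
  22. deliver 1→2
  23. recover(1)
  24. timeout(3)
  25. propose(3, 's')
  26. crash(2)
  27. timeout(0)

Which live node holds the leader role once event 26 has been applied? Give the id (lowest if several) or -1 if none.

-1

[1] timeout(3) → N3(cand b8 [-])
[2] deliver 3→4 → N4(foll b8 [-])
[3] deliver 4→3 → ∅
[4] deliver 3→1 → N1(foll b8 [-])
[5] deliver 1→3 → N3(lead b8 [-])
[6] deliver 3→2 → N2(foll b8 [-])
[7] deliver 2→3 → ∅
[8] deliver 3→0 → N0(foll b8 [-])
[9] deliver 0→3 → ∅
[10] deliver 2→4 → ∅
[11] deliver 2→0 → ∅
[12] timeout(0) → N0(cand b10 [-])
[13] deliver 4→3 → ∅
[14] deliver 0→1 → N1(foll b10 [-])
[15] deliver 1→2 → ∅
[16] timeout(0) → N0(cand b15 [-])
[17] crash(1) → N1(✗foll b10 [-])
[18] propose(2,'y') → ∅
[19] deliver 2→0 → ∅
[20] deliver 0→2 → N2(foll b10 [-])
[21] deliver 2→1 → ∅
[22] deliver 1→2 → ∅
[23] recover(1) → N1(foll b10 [-])
[24] timeout(3) → N3(cand b13 [-])
[25] propose(3,'s') → ∅
[26] crash(2) → N2(✗foll b10 [-])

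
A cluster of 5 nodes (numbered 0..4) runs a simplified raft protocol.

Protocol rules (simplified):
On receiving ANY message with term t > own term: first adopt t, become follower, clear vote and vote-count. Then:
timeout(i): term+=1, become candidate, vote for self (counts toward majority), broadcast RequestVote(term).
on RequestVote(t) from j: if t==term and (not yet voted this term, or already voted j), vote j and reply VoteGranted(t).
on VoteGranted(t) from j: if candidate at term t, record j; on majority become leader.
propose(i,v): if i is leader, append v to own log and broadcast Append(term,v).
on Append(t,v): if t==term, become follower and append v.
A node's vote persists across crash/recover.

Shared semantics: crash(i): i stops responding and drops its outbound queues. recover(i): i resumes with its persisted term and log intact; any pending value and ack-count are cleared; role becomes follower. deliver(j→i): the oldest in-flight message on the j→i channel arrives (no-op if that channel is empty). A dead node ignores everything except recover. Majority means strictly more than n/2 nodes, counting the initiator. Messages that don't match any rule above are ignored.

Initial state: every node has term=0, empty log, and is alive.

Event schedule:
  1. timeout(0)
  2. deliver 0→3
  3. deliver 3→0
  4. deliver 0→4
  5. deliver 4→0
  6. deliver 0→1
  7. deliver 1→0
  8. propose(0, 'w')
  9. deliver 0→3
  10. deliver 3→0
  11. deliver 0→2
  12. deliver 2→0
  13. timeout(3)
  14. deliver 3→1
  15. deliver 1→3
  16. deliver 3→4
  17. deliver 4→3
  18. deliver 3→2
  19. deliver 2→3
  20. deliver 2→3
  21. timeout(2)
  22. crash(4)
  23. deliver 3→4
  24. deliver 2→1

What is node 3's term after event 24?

after 1 — timeout(0): n0:cand/t1/[-]
after 2 — deliver 0→3: n3:foll/t1/[-]
after 3 — deliver 3→0: ·
after 4 — deliver 0→4: n4:foll/t1/[-]
after 5 — deliver 4→0: n0:lead/t1/[-]
after 6 — deliver 0→1: n1:foll/t1/[-]
after 7 — deliver 1→0: ·
after 8 — propose(0,'w'): n0:lead/t1/[w]
after 9 — deliver 0→3: n3:foll/t1/[w]
after 10 — deliver 3→0: ·
after 11 — deliver 0→2: n2:foll/t1/[-]
after 12 — deliver 2→0: ·
after 13 — timeout(3): n3:cand/t2/[w]
after 14 — deliver 3→1: n1:foll/t2/[-]
after 15 — deliver 1→3: ·
after 16 — deliver 3→4: n4:foll/t2/[-]
after 17 — deliver 4→3: n3:lead/t2/[w]
after 18 — deliver 3→2: n2:foll/t2/[-]
after 19 — deliver 2→3: ·
after 20 — deliver 2→3: ·
after 21 — timeout(2): n2:cand/t3/[-]
after 22 — crash(4): n4:✗foll/t2/[-]
after 23 — deliver 3→4: ·
after 24 — deliver 2→1: n1:foll/t3/[-]

2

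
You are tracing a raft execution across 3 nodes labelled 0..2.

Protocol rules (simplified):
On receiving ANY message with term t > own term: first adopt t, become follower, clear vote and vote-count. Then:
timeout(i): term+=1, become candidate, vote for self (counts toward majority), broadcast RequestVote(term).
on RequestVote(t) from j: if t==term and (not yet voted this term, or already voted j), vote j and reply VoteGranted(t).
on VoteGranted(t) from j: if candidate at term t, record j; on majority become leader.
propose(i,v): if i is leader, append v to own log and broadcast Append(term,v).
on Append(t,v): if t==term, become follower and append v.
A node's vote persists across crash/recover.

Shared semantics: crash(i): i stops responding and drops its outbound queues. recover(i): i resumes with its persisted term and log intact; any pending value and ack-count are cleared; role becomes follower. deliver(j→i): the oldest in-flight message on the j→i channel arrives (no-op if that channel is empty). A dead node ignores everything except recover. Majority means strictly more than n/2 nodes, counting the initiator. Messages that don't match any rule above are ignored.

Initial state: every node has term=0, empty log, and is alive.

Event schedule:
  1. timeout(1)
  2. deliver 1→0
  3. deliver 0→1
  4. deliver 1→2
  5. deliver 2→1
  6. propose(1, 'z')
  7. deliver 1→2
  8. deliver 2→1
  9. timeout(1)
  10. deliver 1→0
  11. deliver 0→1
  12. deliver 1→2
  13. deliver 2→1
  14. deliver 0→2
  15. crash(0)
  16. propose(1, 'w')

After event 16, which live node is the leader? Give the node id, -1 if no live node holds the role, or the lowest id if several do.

1

after 1 — timeout(1): n1:cand/t1/[-]
after 2 — deliver 1→0: n0:foll/t1/[-]
after 3 — deliver 0→1: n1:lead/t1/[-]
after 4 — deliver 1→2: n2:foll/t1/[-]
after 5 — deliver 2→1: ·
after 6 — propose(1,'z'): n1:lead/t1/[z]
after 7 — deliver 1→2: n2:foll/t1/[z]
after 8 — deliver 2→1: ·
after 9 — timeout(1): n1:cand/t2/[z]
after 10 — deliver 1→0: n0:foll/t1/[z]
after 11 — deliver 0→1: ·
after 12 — deliver 1→2: n2:foll/t2/[z]
after 13 — deliver 2→1: n1:lead/t2/[z]
after 14 — deliver 0→2: ·
after 15 — crash(0): n0:✗foll/t1/[z]
after 16 — propose(1,'w'): n1:lead/t2/[z,w]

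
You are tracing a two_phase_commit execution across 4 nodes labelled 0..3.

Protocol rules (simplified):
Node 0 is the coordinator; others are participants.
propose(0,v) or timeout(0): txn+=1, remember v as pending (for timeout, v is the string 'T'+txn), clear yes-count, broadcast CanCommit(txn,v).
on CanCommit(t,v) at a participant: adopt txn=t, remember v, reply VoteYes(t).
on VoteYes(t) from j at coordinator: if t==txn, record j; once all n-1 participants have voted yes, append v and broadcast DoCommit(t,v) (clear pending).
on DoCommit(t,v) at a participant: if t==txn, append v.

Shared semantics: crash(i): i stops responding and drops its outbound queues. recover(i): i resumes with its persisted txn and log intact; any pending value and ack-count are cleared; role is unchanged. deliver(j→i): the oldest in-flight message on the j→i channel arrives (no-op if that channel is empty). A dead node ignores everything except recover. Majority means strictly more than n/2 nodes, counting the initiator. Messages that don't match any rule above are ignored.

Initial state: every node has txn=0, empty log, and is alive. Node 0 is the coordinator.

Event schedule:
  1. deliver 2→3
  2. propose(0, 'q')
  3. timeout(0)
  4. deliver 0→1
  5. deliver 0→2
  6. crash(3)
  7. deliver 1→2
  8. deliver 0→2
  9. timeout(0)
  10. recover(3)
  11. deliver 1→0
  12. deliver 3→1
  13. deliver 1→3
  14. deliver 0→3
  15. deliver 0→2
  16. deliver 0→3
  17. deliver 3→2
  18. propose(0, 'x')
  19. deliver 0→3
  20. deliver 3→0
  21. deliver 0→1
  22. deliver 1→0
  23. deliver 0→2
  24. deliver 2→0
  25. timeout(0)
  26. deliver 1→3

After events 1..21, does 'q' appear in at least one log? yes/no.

no

1. deliver 2→3:  nop
2. propose(0,'q'):  <0:coor t1 ->
3. timeout(0):  <0:coor t2 ->
4. deliver 0→1:  <1:part t1 ->
5. deliver 0→2:  <2:part t1 ->
6. crash(3):  <3:✗part t0 ->
7. deliver 1→2:  nop
8. deliver 0→2:  <2:part t2 ->
9. timeout(0):  <0:coor t3 ->
10. recover(3):  <3:part t0 ->
11. deliver 1→0:  nop
12. deliver 3→1:  nop
13. deliver 1→3:  nop
14. deliver 0→3:  <3:part t1 ->
15. deliver 0→2:  <2:part t3 ->
16. deliver 0→3:  <3:part t2 ->
17. deliver 3→2:  nop
18. propose(0,'x'):  <0:coor t4 ->
19. deliver 0→3:  <3:part t3 ->
20. deliver 3→0:  nop
21. deliver 0→1:  <1:part t2 ->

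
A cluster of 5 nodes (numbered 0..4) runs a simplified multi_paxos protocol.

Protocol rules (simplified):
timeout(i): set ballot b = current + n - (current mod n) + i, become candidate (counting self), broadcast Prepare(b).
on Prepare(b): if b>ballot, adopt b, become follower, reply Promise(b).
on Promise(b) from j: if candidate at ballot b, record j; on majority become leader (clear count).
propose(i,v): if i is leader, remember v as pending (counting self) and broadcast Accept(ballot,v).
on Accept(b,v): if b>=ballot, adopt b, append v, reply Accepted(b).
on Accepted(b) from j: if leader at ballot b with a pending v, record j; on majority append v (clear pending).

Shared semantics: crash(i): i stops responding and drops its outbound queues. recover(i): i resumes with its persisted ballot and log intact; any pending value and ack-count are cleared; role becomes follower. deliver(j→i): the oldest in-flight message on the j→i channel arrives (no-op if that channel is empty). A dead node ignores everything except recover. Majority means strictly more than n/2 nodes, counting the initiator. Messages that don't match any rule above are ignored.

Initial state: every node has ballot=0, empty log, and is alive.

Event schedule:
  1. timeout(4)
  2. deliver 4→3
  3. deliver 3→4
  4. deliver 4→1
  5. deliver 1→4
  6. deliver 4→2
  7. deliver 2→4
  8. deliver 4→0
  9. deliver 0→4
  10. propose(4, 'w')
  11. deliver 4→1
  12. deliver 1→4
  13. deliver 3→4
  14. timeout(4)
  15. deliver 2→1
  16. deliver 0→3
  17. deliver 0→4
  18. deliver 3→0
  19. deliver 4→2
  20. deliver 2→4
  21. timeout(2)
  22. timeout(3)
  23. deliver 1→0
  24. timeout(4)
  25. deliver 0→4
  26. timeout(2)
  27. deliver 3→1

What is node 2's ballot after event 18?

9

1. timeout(4):  <4:cand b9 ->
2. deliver 4→3:  <3:foll b9 ->
3. deliver 3→4:  nop
4. deliver 4→1:  <1:foll b9 ->
5. deliver 1→4:  <4:lead b9 ->
6. deliver 4→2:  <2:foll b9 ->
7. deliver 2→4:  nop
8. deliver 4→0:  <0:foll b9 ->
9. deliver 0→4:  nop
10. propose(4,'w'):  nop
11. deliver 4→1:  <1:foll b9 w>
12. deliver 1→4:  nop
13. deliver 3→4:  nop
14. timeout(4):  <4:cand b14 ->
15. deliver 2→1:  nop
16. deliver 0→3:  nop
17. deliver 0→4:  nop
18. deliver 3→0:  nop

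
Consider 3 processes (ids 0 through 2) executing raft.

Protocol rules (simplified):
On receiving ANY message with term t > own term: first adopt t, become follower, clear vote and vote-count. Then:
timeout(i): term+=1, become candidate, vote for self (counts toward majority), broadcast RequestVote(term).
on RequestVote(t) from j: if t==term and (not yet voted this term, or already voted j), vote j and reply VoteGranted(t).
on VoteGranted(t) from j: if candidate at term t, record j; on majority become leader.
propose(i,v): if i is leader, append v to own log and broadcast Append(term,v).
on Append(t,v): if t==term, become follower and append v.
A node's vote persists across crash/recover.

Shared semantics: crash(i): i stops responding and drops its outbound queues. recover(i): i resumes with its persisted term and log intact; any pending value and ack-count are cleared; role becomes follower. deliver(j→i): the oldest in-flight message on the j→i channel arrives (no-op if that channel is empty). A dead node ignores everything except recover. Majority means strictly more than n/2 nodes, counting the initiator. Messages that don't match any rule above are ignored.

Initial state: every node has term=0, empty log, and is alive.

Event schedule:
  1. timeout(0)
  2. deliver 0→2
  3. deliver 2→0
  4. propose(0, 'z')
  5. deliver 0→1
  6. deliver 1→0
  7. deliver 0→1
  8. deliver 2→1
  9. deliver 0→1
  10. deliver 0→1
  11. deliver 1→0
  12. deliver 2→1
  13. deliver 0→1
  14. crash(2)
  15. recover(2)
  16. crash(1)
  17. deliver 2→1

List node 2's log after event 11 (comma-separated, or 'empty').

e1 timeout(0): 0[cand,t=1,-]
e2 deliver 0→2: 2[foll,t=1,-]
e3 deliver 2→0: 0[lead,t=1,-]
e4 propose(0,'z'): 0[lead,t=1,z]
e5 deliver 0→1: 1[foll,t=1,-]
e6 deliver 1→0: ·
e7 deliver 0→1: 1[foll,t=1,z]
e8 deliver 2→1: ·
e9 deliver 0→1: ·
e10 deliver 0→1: ·
e11 deliver 1→0: ·

empty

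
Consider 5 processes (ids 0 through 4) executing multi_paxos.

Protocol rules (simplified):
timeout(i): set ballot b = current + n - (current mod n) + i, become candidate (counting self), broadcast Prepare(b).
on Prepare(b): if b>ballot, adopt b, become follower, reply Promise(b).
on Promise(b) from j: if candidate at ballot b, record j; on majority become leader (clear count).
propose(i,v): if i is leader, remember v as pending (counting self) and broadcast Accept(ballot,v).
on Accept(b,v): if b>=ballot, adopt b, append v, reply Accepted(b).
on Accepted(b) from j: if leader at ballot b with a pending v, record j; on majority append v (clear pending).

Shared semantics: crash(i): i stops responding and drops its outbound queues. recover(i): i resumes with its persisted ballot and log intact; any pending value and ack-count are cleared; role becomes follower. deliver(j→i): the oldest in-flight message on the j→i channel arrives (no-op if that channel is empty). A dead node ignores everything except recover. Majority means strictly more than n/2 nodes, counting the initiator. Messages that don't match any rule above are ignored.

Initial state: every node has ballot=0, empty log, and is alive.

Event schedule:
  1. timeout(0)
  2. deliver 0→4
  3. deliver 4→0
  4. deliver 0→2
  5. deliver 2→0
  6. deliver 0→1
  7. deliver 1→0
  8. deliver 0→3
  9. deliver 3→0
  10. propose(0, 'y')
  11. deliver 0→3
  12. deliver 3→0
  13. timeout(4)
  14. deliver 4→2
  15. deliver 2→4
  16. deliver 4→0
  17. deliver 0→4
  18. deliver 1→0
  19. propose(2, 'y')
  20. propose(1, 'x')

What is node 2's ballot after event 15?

1. timeout(0):  <0:cand b5 ->
2. deliver 0→4:  <4:foll b5 ->
3. deliver 4→0:  nop
4. deliver 0→2:  <2:foll b5 ->
5. deliver 2→0:  <0:lead b5 ->
6. deliver 0→1:  <1:foll b5 ->
7. deliver 1→0:  nop
8. deliver 0→3:  <3:foll b5 ->
9. deliver 3→0:  nop
10. propose(0,'y'):  nop
11. deliver 0→3:  <3:foll b5 y>
12. deliver 3→0:  nop
13. timeout(4):  <4:cand b14 ->
14. deliver 4→2:  <2:foll b14 ->
15. deliver 2→4:  nop

14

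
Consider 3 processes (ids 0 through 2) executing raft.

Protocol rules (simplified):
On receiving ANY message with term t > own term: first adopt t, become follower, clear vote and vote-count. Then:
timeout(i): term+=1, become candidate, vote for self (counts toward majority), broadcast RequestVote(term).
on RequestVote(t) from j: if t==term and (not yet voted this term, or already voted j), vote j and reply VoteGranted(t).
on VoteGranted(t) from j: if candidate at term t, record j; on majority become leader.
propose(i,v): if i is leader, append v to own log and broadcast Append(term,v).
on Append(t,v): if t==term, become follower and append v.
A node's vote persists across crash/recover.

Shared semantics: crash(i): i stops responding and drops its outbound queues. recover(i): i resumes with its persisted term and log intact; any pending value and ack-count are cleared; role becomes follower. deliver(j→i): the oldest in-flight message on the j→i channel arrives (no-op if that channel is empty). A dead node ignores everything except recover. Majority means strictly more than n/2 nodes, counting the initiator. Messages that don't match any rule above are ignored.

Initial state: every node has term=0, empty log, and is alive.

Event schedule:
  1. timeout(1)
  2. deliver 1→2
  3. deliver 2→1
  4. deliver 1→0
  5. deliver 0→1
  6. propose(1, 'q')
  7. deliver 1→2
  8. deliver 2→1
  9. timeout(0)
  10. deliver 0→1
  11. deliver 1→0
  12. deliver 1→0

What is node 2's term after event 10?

1

e1 timeout(1): 1[cand,t=1,-]
e2 deliver 1→2: 2[foll,t=1,-]
e3 deliver 2→1: 1[lead,t=1,-]
e4 deliver 1→0: 0[foll,t=1,-]
e5 deliver 0→1: ·
e6 propose(1,'q'): 1[lead,t=1,q]
e7 deliver 1→2: 2[foll,t=1,q]
e8 deliver 2→1: ·
e9 timeout(0): 0[cand,t=2,-]
e10 deliver 0→1: 1[foll,t=2,q]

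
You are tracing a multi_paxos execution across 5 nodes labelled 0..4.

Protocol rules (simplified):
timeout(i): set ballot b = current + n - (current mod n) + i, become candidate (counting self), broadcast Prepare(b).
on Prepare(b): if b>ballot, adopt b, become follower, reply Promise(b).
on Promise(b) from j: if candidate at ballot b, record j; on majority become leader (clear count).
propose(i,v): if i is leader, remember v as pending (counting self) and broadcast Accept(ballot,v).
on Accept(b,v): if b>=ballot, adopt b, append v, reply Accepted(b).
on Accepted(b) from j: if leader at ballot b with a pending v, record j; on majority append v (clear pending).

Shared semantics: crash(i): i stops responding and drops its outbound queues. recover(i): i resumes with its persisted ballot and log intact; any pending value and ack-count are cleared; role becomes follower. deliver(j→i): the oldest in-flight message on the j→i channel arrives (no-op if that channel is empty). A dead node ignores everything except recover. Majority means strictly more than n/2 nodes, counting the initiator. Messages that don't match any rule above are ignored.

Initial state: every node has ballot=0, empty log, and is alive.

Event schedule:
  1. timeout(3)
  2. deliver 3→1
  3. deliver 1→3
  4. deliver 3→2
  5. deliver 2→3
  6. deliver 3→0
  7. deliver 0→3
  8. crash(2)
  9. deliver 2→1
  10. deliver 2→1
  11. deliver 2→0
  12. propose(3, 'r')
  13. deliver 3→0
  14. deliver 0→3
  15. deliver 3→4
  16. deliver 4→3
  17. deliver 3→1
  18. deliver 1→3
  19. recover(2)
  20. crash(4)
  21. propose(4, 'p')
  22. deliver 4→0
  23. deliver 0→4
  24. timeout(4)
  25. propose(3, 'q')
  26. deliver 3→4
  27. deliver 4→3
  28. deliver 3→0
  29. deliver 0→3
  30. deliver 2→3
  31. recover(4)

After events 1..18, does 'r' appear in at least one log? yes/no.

yes

after 1 — timeout(3): n3:cand/b8/[-]
after 2 — deliver 3→1: n1:foll/b8/[-]
after 3 — deliver 1→3: ·
after 4 — deliver 3→2: n2:foll/b8/[-]
after 5 — deliver 2→3: n3:lead/b8/[-]
after 6 — deliver 3→0: n0:foll/b8/[-]
after 7 — deliver 0→3: ·
after 8 — crash(2): n2:✗foll/b8/[-]
after 9 — deliver 2→1: ·
after 10 — deliver 2→1: ·
after 11 — deliver 2→0: ·
after 12 — propose(3,'r'): ·
after 13 — deliver 3→0: n0:foll/b8/[r]
after 14 — deliver 0→3: ·
after 15 — deliver 3→4: n4:foll/b8/[-]
after 16 — deliver 4→3: ·
after 17 — deliver 3→1: n1:foll/b8/[r]
after 18 — deliver 1→3: n3:lead/b8/[r]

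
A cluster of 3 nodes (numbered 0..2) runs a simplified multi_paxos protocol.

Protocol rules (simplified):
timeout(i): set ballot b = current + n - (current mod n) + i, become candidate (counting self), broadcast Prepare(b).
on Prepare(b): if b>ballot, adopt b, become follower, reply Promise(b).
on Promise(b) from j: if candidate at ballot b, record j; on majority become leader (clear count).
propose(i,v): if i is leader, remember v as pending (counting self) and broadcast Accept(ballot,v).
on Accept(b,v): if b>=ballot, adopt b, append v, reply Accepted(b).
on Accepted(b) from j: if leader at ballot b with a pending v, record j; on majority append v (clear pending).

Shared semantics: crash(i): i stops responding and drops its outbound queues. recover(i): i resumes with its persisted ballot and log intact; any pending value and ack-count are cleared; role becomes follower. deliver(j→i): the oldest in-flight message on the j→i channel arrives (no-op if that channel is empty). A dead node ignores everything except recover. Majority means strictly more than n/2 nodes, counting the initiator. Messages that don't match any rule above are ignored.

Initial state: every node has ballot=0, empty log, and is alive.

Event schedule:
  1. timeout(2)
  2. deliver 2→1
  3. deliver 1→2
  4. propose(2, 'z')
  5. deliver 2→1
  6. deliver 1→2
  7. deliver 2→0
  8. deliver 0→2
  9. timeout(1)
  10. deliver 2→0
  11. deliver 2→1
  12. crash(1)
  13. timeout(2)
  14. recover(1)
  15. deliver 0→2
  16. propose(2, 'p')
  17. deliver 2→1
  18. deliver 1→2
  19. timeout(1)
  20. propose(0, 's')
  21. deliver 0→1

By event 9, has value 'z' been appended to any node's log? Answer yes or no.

[1] timeout(2) → N2(cand b5 [-])
[2] deliver 2→1 → N1(foll b5 [-])
[3] deliver 1→2 → N2(lead b5 [-])
[4] propose(2,'z') → ∅
[5] deliver 2→1 → N1(foll b5 [z])
[6] deliver 1→2 → N2(lead b5 [z])
[7] deliver 2→0 → N0(foll b5 [-])
[8] deliver 0→2 → ∅
[9] timeout(1) → N1(cand b7 [z])

yes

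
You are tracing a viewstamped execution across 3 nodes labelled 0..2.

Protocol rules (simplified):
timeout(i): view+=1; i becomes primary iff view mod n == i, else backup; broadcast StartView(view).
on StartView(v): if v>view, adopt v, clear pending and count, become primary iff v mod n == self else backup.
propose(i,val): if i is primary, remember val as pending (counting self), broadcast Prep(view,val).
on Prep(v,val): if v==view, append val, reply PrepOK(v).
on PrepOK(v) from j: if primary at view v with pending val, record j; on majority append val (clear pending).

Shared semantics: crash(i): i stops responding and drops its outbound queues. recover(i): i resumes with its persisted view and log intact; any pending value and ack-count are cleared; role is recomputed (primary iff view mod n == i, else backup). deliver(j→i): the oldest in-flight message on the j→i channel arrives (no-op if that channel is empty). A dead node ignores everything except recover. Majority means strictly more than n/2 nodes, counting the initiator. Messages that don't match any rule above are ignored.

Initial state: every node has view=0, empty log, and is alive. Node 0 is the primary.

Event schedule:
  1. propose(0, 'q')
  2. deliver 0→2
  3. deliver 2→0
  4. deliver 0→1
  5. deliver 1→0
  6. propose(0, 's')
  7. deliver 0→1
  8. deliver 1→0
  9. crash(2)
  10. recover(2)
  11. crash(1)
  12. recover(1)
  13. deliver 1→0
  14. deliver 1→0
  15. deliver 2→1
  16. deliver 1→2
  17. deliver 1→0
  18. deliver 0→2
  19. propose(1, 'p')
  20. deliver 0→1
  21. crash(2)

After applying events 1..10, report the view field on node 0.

0

1. propose(0,'q'):  nop
2. deliver 0→2:  <2:back v0 q>
3. deliver 2→0:  <0:prim v0 q>
4. deliver 0→1:  <1:back v0 q>
5. deliver 1→0:  nop
6. propose(0,'s'):  nop
7. deliver 0→1:  <1:back v0 q,s>
8. deliver 1→0:  <0:prim v0 q,s>
9. crash(2):  <2:✗back v0 q>
10. recover(2):  <2:back v0 q>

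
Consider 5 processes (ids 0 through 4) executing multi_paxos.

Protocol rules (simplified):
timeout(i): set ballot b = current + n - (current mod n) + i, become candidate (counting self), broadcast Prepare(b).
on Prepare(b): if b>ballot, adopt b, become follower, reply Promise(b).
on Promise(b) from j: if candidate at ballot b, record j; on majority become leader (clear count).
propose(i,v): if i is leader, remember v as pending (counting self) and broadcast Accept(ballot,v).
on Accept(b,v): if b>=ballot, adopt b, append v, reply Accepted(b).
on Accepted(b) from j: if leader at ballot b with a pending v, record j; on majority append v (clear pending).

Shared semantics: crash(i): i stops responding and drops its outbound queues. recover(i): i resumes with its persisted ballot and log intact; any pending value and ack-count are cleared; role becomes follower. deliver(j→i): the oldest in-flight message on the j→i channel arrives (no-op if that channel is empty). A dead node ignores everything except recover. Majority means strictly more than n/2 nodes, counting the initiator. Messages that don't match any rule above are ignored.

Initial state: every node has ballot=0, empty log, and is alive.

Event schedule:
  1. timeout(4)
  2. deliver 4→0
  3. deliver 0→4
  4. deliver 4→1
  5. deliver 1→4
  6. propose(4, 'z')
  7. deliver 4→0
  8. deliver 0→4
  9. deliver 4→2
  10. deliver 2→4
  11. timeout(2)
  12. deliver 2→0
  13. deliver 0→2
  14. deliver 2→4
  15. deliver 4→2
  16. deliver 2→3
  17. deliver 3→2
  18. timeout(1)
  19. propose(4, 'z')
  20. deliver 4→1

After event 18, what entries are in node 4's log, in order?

1. timeout(4):  <4:cand b9 ->
2. deliver 4→0:  <0:foll b9 ->
3. deliver 0→4:  nop
4. deliver 4→1:  <1:foll b9 ->
5. deliver 1→4:  <4:lead b9 ->
6. propose(4,'z'):  nop
7. deliver 4→0:  <0:foll b9 z>
8. deliver 0→4:  nop
9. deliver 4→2:  <2:foll b9 ->
10. deliver 2→4:  nop
11. timeout(2):  <2:cand b12 ->
12. deliver 2→0:  <0:foll b12 z>
13. deliver 0→2:  nop
14. deliver 2→4:  <4:foll b12 ->
15. deliver 4→2:  nop
16. deliver 2→3:  <3:foll b12 ->
17. deliver 3→2:  <2:lead b12 ->
18. timeout(1):  <1:cand b11 ->

empty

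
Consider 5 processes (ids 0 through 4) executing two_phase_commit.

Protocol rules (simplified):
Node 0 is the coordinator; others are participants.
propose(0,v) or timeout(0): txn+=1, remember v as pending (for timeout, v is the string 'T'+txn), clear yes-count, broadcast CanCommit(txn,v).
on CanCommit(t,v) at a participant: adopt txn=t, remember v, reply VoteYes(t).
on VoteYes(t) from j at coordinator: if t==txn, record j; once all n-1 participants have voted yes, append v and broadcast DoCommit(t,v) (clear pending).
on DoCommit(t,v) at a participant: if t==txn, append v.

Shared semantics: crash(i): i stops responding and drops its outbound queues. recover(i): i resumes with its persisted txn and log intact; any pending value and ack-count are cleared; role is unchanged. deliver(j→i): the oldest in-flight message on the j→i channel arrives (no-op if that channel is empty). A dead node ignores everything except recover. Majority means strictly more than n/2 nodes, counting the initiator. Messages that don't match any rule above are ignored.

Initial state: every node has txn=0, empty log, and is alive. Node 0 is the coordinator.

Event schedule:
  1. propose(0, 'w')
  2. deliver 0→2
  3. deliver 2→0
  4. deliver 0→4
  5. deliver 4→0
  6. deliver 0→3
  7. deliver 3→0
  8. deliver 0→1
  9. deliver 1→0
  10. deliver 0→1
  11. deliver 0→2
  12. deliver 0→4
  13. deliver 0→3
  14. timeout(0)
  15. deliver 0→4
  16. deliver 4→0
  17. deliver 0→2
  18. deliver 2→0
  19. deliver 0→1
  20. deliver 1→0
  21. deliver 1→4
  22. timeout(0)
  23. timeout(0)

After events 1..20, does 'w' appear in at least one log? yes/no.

yes

1. propose(0,'w'):  <0:coor t1 ->
2. deliver 0→2:  <2:part t1 ->
3. deliver 2→0:  nop
4. deliver 0→4:  <4:part t1 ->
5. deliver 4→0:  nop
6. deliver 0→3:  <3:part t1 ->
7. deliver 3→0:  nop
8. deliver 0→1:  <1:part t1 ->
9. deliver 1→0:  <0:coor t1 w>
10. deliver 0→1:  <1:part t1 w>
11. deliver 0→2:  <2:part t1 w>
12. deliver 0→4:  <4:part t1 w>
13. deliver 0→3:  <3:part t1 w>
14. timeout(0):  <0:coor t2 w>
15. deliver 0→4:  <4:part t2 w>
16. deliver 4→0:  nop
17. deliver 0→2:  <2:part t2 w>
18. deliver 2→0:  nop
19. deliver 0→1:  <1:part t2 w>
20. deliver 1→0:  nop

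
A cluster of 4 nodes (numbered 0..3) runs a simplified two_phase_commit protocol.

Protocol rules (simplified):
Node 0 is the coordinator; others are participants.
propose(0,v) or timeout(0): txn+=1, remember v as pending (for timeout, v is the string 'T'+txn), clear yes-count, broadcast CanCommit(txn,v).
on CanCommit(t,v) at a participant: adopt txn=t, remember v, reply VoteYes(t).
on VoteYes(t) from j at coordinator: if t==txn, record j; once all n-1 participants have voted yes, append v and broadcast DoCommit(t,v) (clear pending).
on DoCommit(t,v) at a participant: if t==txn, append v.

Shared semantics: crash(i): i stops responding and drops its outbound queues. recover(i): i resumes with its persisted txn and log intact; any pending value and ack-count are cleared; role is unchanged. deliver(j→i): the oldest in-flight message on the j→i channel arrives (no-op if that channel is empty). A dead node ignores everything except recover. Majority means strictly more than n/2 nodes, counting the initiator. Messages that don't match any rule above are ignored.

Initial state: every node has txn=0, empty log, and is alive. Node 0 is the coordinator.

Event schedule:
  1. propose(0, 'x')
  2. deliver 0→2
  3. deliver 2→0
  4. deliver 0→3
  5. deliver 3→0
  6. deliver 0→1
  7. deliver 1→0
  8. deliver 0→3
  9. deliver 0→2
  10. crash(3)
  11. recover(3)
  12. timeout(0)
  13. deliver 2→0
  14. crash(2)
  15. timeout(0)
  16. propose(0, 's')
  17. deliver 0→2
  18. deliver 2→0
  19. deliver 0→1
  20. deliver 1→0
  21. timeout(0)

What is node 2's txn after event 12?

1

[1] propose(0,'x') → N0(coor t1 [-])
[2] deliver 0→2 → N2(part t1 [-])
[3] deliver 2→0 → ∅
[4] deliver 0→3 → N3(part t1 [-])
[5] deliver 3→0 → ∅
[6] deliver 0→1 → N1(part t1 [-])
[7] deliver 1→0 → N0(coor t1 [x])
[8] deliver 0→3 → N3(part t1 [x])
[9] deliver 0→2 → N2(part t1 [x])
[10] crash(3) → N3(✗part t1 [x])
[11] recover(3) → N3(part t1 [x])
[12] timeout(0) → N0(coor t2 [x])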